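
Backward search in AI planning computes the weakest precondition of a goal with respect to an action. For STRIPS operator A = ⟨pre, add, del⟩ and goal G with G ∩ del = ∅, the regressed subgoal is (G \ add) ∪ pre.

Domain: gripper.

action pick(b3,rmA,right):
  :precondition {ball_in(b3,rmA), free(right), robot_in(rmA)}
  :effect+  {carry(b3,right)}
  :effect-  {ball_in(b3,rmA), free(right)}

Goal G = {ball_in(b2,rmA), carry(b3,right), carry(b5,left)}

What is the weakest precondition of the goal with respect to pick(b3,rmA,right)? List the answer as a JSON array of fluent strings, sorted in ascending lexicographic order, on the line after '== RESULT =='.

Compute (G \ add) ∪ pre:
  G ∩ del = {}  (empty — regression defined)
  G \ add = {ball_in(b2,rmA), carry(b3,right), carry(b5,left)} \ {carry(b3,right)} = {ball_in(b2,rmA), carry(b5,left)}
  ∪ pre   = {ball_in(b2,rmA), carry(b5,left)} ∪ {ball_in(b3,rmA), free(right), robot_in(rmA)}
          = {ball_in(b2,rmA), ball_in(b3,rmA), carry(b5,left), free(right), robot_in(rmA)}

== RESULT ==
["ball_in(b2,rmA)", "ball_in(b3,rmA)", "carry(b5,left)", "free(right)", "robot_in(rmA)"]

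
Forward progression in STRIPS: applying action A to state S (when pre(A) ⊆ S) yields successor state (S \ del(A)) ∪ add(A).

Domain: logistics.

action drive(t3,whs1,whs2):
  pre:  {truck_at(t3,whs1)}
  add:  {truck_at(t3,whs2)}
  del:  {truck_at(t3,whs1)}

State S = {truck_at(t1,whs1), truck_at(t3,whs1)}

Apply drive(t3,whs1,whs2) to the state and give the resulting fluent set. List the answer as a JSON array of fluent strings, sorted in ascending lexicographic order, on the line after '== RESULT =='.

Compute (S \ del) ∪ add:
  pre ⊆ S: {truck_at(t3,whs1)} ⊆ S  — applicable
  S \ del = {truck_at(t1,whs1)}
  ∪ add   = {truck_at(t1,whs1), truck_at(t3,whs2)}

== RESULT ==
["truck_at(t1,whs1)", "truck_at(t3,whs2)"]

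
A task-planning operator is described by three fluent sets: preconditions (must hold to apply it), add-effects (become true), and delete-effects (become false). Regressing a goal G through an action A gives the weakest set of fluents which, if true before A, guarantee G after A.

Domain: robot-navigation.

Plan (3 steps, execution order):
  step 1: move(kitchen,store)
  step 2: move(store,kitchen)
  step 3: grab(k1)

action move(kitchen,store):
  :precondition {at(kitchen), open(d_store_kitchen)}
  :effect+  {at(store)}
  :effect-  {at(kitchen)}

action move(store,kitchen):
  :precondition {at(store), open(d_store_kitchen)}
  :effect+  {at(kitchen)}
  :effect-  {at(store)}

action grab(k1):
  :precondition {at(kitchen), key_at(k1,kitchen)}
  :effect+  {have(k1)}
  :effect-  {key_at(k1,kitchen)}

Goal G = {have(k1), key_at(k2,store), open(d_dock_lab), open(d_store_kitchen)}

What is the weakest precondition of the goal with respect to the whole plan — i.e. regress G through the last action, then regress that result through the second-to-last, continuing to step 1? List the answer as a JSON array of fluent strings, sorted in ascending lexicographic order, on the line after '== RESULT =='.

Work backward from the goal:
  through step 3 (grab(k1)): drop {have(k1)}, keep {key_at(k2,store), open(d_dock_lab), open(d_store_kitchen)}, require {at(kitchen), key_at(k1,kitchen)}
    → {at(kitchen), key_at(k1,kitchen), key_at(k2,store), open(d_dock_lab), open(d_store_kitchen)}
  through step 2 (move(store,kitchen)): drop {at(kitchen)}, keep {key_at(k1,kitchen), key_at(k2,store), open(d_dock_lab), open(d_store_kitchen)}, require {at(store), open(d_store_kitchen)}
    → {at(store), key_at(k1,kitchen), key_at(k2,store), open(d_dock_lab), open(d_store_kitchen)}
  through step 1 (move(kitchen,store)): drop {at(store)}, keep {key_at(k1,kitchen), key_at(k2,store), open(d_dock_lab), open(d_store_kitchen)}, require {at(kitchen), open(d_store_kitchen)}
    → {at(kitchen), key_at(k1,kitchen), key_at(k2,store), open(d_dock_lab), open(d_store_kitchen)}

== RESULT ==
["at(kitchen)", "key_at(k1,kitchen)", "key_at(k2,store)", "open(d_dock_lab)", "open(d_store_kitchen)"]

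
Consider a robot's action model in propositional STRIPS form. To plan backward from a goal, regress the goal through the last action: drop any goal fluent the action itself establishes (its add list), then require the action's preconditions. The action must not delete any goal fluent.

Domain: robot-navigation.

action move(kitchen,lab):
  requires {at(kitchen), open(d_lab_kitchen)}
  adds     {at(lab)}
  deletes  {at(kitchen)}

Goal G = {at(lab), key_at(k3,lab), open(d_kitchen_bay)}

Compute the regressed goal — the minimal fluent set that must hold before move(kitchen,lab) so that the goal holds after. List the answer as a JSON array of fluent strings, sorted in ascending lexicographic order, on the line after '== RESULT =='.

Regress:
  G ∩ del = {}  (empty — regression defined)
  G \ add = {at(lab), key_at(k3,lab), open(d_kitchen_bay)} \ {at(lab)} = {key_at(k3,lab), open(d_kitchen_bay)}
  ∪ pre   = {key_at(k3,lab), open(d_kitchen_bay)} ∪ {at(kitchen), open(d_lab_kitchen)}
          = {at(kitchen), key_at(k3,lab), open(d_kitchen_bay), open(d_lab_kitchen)}

== RESULT ==
["at(kitchen)", "key_at(k3,lab)", "open(d_kitchen_bay)", "open(d_lab_kitchen)"]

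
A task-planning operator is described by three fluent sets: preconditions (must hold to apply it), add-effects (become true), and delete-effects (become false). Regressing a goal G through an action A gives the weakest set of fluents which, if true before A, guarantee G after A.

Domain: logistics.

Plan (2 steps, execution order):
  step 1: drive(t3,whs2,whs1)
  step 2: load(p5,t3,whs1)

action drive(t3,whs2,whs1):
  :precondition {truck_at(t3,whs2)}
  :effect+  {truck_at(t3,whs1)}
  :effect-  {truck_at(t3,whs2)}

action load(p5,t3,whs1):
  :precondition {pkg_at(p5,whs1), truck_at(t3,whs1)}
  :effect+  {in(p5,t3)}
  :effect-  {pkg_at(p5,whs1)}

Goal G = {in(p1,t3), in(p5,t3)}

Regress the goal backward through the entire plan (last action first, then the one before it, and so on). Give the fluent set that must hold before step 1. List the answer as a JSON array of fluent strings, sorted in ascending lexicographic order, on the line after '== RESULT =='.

Work backward from the goal:
  through step 2 (load(p5,t3,whs1)): drop {in(p5,t3)}, keep {in(p1,t3)}, require {pkg_at(p5,whs1), truck_at(t3,whs1)}
    → {in(p1,t3), pkg_at(p5,whs1), truck_at(t3,whs1)}
  through step 1 (drive(t3,whs2,whs1)): drop {truck_at(t3,whs1)}, keep {in(p1,t3), pkg_at(p5,whs1)}, require {truck_at(t3,whs2)}
    → {in(p1,t3), pkg_at(p5,whs1), truck_at(t3,whs2)}

== RESULT ==
["in(p1,t3)", "pkg_at(p5,whs1)", "truck_at(t3,whs2)"]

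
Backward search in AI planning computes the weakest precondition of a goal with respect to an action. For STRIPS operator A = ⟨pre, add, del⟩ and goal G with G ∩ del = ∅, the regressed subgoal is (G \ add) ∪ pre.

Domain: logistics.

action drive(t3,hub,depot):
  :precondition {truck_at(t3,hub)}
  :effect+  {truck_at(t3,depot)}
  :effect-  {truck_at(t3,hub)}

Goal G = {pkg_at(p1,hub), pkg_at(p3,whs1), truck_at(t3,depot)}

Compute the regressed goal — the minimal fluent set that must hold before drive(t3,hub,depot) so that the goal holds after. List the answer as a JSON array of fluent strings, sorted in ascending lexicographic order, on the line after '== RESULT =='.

Regress:
  G ∩ del = {}  (empty — regression defined)
  G \ add = {pkg_at(p1,hub), pkg_at(p3,whs1), truck_at(t3,depot)} \ {truck_at(t3,depot)} = {pkg_at(p1,hub), pkg_at(p3,whs1)}
  ∪ pre   = {pkg_at(p1,hub), pkg_at(p3,whs1)} ∪ {truck_at(t3,hub)}
          = {pkg_at(p1,hub), pkg_at(p3,whs1), truck_at(t3,hub)}

== RESULT ==
["pkg_at(p1,hub)", "pkg_at(p3,whs1)", "truck_at(t3,hub)"]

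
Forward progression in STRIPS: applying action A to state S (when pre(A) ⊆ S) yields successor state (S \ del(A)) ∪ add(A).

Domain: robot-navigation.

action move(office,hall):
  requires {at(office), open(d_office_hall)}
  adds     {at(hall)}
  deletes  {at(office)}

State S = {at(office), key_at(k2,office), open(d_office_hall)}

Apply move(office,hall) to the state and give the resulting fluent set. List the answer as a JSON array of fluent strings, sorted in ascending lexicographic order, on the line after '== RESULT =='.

Progress:
  pre ⊆ S: {at(office), open(d_office_hall)} ⊆ S  — applicable
  S \ del = {key_at(k2,office), open(d_office_hall)}
  ∪ add   = {at(hall), key_at(k2,office), open(d_office_hall)}

== RESULT ==
["at(hall)", "key_at(k2,office)", "open(d_office_hall)"]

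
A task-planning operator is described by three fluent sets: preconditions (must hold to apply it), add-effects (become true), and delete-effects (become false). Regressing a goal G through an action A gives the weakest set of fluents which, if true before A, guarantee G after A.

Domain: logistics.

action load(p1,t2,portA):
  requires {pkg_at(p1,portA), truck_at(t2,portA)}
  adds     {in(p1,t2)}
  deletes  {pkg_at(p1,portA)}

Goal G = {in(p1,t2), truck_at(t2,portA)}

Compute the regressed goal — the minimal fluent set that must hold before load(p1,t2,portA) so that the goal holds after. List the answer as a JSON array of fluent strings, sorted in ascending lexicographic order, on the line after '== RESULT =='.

Compute (G \ add) ∪ pre:
  G ∩ del = {}  (empty — regression defined)
  G \ add = {in(p1,t2), truck_at(t2,portA)} \ {in(p1,t2)} = {truck_at(t2,portA)}
  ∪ pre   = {truck_at(t2,portA)} ∪ {pkg_at(p1,portA), truck_at(t2,portA)}
          = {pkg_at(p1,portA), truck_at(t2,portA)}

== RESULT ==
["pkg_at(p1,portA)", "truck_at(t2,portA)"]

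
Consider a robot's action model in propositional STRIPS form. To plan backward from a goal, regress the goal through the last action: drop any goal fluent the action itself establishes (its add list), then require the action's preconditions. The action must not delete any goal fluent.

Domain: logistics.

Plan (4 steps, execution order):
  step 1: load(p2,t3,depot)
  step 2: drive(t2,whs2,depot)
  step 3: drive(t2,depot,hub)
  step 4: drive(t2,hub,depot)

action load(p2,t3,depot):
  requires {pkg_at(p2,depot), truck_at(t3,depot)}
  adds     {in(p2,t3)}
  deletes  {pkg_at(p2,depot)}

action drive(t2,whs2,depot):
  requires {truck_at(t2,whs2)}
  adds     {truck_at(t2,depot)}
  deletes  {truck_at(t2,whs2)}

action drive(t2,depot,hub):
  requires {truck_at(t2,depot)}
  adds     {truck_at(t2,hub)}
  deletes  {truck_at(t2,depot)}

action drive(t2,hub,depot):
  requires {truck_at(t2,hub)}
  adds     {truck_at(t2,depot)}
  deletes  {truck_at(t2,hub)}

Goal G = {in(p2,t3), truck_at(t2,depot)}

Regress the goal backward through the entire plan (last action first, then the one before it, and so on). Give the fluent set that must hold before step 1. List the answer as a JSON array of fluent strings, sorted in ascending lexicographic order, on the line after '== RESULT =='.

Work backward from the goal:
  through step 4 (drive(t2,hub,depot)): drop {truck_at(t2,depot)}, keep {in(p2,t3)}, require {truck_at(t2,hub)}
    → {in(p2,t3), truck_at(t2,hub)}
  through step 3 (drive(t2,depot,hub)): drop {truck_at(t2,hub)}, keep {in(p2,t3)}, require {truck_at(t2,depot)}
    → {in(p2,t3), truck_at(t2,depot)}
  through step 2 (drive(t2,whs2,depot)): drop {truck_at(t2,depot)}, keep {in(p2,t3)}, require {truck_at(t2,whs2)}
    → {in(p2,t3), truck_at(t2,whs2)}
  through step 1 (load(p2,t3,depot)): drop {in(p2,t3)}, keep {truck_at(t2,whs2)}, require {pkg_at(p2,depot), truck_at(t3,depot)}
    → {pkg_at(p2,depot), truck_at(t2,whs2), truck_at(t3,depot)}

== RESULT ==
["pkg_at(p2,depot)", "truck_at(t2,whs2)", "truck_at(t3,depot)"]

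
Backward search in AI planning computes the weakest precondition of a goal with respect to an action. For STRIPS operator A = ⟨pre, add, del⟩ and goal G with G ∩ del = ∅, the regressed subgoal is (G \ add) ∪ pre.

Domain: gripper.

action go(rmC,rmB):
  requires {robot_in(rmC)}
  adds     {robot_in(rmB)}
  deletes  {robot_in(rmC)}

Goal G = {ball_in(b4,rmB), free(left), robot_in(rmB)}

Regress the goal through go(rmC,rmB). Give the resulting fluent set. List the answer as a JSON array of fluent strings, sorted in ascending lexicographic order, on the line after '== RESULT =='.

Compute (G \ add) ∪ pre:
  G ∩ del = {}  (empty — regression defined)
  G \ add = {ball_in(b4,rmB), free(left), robot_in(rmB)} \ {robot_in(rmB)} = {ball_in(b4,rmB), free(left)}
  ∪ pre   = {ball_in(b4,rmB), free(left)} ∪ {robot_in(rmC)}
          = {ball_in(b4,rmB), free(left), robot_in(rmC)}

== RESULT ==
["ball_in(b4,rmB)", "free(left)", "robot_in(rmC)"]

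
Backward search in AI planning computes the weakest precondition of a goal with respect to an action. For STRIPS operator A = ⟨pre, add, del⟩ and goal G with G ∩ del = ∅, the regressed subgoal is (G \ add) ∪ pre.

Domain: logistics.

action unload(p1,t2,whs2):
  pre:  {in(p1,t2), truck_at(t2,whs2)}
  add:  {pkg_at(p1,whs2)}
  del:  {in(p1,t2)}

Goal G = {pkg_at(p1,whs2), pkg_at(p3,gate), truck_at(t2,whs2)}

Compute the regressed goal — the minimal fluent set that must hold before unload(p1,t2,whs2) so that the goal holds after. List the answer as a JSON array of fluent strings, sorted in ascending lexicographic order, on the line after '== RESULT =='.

Compute (G \ add) ∪ pre:
  G ∩ del = {}  (empty — regression defined)
  G \ add = {pkg_at(p1,whs2), pkg_at(p3,gate), truck_at(t2,whs2)} \ {pkg_at(p1,whs2)} = {pkg_at(p3,gate), truck_at(t2,whs2)}
  ∪ pre   = {pkg_at(p3,gate), truck_at(t2,whs2)} ∪ {in(p1,t2), truck_at(t2,whs2)}
          = {in(p1,t2), pkg_at(p3,gate), truck_at(t2,whs2)}

== RESULT ==
["in(p1,t2)", "pkg_at(p3,gate)", "truck_at(t2,whs2)"]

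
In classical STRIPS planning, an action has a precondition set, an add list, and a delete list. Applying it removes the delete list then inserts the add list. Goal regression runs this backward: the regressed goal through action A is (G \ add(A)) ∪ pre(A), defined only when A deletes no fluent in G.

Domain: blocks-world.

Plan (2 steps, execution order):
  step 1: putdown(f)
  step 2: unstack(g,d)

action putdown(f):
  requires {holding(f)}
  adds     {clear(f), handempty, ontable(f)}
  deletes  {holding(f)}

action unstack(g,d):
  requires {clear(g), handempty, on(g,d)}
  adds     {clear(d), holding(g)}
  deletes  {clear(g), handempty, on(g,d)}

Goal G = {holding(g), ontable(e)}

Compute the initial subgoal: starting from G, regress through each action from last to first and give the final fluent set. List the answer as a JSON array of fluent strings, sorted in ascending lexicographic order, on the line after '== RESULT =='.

Work backward from the goal:
  through step 2 (unstack(g,d)): drop {holding(g)}, keep {ontable(e)}, require {clear(g), handempty, on(g,d)}
    → {clear(g), handempty, on(g,d), ontable(e)}
  through step 1 (putdown(f)): drop {handempty}, keep {clear(g), on(g,d), ontable(e)}, require {holding(f)}
    → {clear(g), holding(f), on(g,d), ontable(e)}

== RESULT ==
["clear(g)", "holding(f)", "on(g,d)", "ontable(e)"]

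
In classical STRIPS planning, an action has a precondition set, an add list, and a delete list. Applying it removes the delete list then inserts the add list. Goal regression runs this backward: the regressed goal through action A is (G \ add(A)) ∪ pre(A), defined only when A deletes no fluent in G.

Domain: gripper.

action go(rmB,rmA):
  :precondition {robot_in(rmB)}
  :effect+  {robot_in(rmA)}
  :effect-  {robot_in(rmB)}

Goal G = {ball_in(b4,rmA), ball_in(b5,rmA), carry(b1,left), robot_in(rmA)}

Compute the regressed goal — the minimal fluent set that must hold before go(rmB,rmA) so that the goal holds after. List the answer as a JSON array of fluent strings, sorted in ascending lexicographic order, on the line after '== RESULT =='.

Regress:
  G ∩ del = {}  (empty — regression defined)
  G \ add = {ball_in(b4,rmA), ball_in(b5,rmA), carry(b1,left), robot_in(rmA)} \ {robot_in(rmA)} = {ball_in(b4,rmA), ball_in(b5,rmA), carry(b1,left)}
  ∪ pre   = {ball_in(b4,rmA), ball_in(b5,rmA), carry(b1,left)} ∪ {robot_in(rmB)}
          = {ball_in(b4,rmA), ball_in(b5,rmA), carry(b1,left), robot_in(rmB)}

== RESULT ==
["ball_in(b4,rmA)", "ball_in(b5,rmA)", "carry(b1,left)", "robot_in(rmB)"]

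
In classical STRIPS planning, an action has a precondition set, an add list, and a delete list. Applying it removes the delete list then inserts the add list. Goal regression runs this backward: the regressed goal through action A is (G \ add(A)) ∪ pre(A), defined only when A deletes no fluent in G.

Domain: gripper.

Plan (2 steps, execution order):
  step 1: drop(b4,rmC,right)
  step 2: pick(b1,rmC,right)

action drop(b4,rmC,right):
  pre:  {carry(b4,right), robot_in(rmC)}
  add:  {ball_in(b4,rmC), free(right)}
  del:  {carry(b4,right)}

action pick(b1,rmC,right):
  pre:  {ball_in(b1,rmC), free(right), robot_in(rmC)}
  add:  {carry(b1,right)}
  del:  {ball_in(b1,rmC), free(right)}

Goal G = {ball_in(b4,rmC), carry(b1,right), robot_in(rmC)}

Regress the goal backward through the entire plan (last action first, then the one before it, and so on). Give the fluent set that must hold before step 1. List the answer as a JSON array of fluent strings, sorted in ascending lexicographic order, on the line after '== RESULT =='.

Regress step by step:
  through step 2 (pick(b1,rmC,right)): drop {carry(b1,right)}, keep {ball_in(b4,rmC), robot_in(rmC)}, require {ball_in(b1,rmC), free(right), robot_in(rmC)}
    → {ball_in(b1,rmC), ball_in(b4,rmC), free(right), robot_in(rmC)}
  through step 1 (drop(b4,rmC,right)): drop {ball_in(b4,rmC), free(right)}, keep {ball_in(b1,rmC), robot_in(rmC)}, require {carry(b4,right), robot_in(rmC)}
    → {ball_in(b1,rmC), carry(b4,right), robot_in(rmC)}

== RESULT ==
["ball_in(b1,rmC)", "carry(b4,right)", "robot_in(rmC)"]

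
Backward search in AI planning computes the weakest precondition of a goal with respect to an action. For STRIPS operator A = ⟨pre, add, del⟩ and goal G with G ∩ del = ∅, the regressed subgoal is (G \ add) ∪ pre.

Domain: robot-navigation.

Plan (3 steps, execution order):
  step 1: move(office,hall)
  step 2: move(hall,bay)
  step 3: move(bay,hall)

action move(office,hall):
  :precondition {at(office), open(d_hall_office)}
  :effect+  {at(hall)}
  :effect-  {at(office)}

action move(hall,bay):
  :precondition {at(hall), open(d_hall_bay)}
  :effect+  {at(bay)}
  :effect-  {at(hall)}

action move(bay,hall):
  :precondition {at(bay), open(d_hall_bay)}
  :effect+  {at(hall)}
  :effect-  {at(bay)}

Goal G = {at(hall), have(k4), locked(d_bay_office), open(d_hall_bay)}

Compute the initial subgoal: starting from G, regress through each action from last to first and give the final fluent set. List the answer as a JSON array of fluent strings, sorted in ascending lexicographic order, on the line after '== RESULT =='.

Regress step by step:
  through step 3 (move(bay,hall)): drop {at(hall)}, keep {have(k4), locked(d_bay_office), open(d_hall_bay)}, require {at(bay), open(d_hall_bay)}
    → {at(bay), have(k4), locked(d_bay_office), open(d_hall_bay)}
  through step 2 (move(hall,bay)): drop {at(bay)}, keep {have(k4), locked(d_bay_office), open(d_hall_bay)}, require {at(hall), open(d_hall_bay)}
    → {at(hall), have(k4), locked(d_bay_office), open(d_hall_bay)}
  through step 1 (move(office,hall)): drop {at(hall)}, keep {have(k4), locked(d_bay_office), open(d_hall_bay)}, require {at(office), open(d_hall_office)}
    → {at(office), have(k4), locked(d_bay_office), open(d_hall_bay), open(d_hall_office)}

== RESULT ==
["at(office)", "have(k4)", "locked(d_bay_office)", "open(d_hall_bay)", "open(d_hall_office)"]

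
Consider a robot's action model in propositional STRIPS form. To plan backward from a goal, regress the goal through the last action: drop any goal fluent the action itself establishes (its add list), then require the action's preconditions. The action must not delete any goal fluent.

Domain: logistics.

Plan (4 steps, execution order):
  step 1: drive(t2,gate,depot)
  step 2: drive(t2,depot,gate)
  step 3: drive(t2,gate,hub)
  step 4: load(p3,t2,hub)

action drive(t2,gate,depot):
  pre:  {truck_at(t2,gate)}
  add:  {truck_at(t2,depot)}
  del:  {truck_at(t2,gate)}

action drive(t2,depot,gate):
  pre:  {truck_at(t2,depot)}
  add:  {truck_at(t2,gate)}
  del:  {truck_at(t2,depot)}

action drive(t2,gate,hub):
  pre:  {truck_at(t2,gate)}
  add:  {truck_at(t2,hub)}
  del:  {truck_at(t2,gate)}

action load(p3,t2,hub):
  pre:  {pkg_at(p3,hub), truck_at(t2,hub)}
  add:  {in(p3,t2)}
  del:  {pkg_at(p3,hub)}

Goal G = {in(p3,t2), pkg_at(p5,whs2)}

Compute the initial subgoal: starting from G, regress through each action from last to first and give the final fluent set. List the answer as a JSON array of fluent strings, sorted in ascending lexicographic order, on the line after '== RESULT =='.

Regress step by step:
  through step 4 (load(p3,t2,hub)): drop {in(p3,t2)}, keep {pkg_at(p5,whs2)}, require {pkg_at(p3,hub), truck_at(t2,hub)}
    → {pkg_at(p3,hub), pkg_at(p5,whs2), truck_at(t2,hub)}
  through step 3 (drive(t2,gate,hub)): drop {truck_at(t2,hub)}, keep {pkg_at(p3,hub), pkg_at(p5,whs2)}, require {truck_at(t2,gate)}
    → {pkg_at(p3,hub), pkg_at(p5,whs2), truck_at(t2,gate)}
  through step 2 (drive(t2,depot,gate)): drop {truck_at(t2,gate)}, keep {pkg_at(p3,hub), pkg_at(p5,whs2)}, require {truck_at(t2,depot)}
    → {pkg_at(p3,hub), pkg_at(p5,whs2), truck_at(t2,depot)}
  through step 1 (drive(t2,gate,depot)): drop {truck_at(t2,depot)}, keep {pkg_at(p3,hub), pkg_at(p5,whs2)}, require {truck_at(t2,gate)}
    → {pkg_at(p3,hub), pkg_at(p5,whs2), truck_at(t2,gate)}

== RESULT ==
["pkg_at(p3,hub)", "pkg_at(p5,whs2)", "truck_at(t2,gate)"]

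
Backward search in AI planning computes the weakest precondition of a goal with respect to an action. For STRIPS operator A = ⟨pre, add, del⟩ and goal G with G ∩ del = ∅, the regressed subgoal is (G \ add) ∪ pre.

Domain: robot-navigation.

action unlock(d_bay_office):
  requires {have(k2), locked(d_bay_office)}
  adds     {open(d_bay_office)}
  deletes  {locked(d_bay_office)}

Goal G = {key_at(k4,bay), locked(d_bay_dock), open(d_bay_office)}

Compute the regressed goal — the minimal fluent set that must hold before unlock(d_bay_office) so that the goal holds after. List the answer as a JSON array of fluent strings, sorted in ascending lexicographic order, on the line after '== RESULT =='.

Compute (G \ add) ∪ pre:
  G ∩ del = {}  (empty — regression defined)
  G \ add = {key_at(k4,bay), locked(d_bay_dock), open(d_bay_office)} \ {open(d_bay_office)} = {key_at(k4,bay), locked(d_bay_dock)}
  ∪ pre   = {key_at(k4,bay), locked(d_bay_dock)} ∪ {have(k2), locked(d_bay_office)}
          = {have(k2), key_at(k4,bay), locked(d_bay_dock), locked(d_bay_office)}

== RESULT ==
["have(k2)", "key_at(k4,bay)", "locked(d_bay_dock)", "locked(d_bay_office)"]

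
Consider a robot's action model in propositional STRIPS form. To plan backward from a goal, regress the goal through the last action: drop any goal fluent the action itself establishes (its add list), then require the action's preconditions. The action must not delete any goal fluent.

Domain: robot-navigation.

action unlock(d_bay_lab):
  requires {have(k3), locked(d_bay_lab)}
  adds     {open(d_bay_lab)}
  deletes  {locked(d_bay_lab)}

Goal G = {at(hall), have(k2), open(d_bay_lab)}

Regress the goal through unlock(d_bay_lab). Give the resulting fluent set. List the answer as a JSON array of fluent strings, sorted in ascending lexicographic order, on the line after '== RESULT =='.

Compute (G \ add) ∪ pre:
  G ∩ del = {}  (empty — regression defined)
  G \ add = {at(hall), have(k2), open(d_bay_lab)} \ {open(d_bay_lab)} = {at(hall), have(k2)}
  ∪ pre   = {at(hall), have(k2)} ∪ {have(k3), locked(d_bay_lab)}
          = {at(hall), have(k2), have(k3), locked(d_bay_lab)}

== RESULT ==
["at(hall)", "have(k2)", "have(k3)", "locked(d_bay_lab)"]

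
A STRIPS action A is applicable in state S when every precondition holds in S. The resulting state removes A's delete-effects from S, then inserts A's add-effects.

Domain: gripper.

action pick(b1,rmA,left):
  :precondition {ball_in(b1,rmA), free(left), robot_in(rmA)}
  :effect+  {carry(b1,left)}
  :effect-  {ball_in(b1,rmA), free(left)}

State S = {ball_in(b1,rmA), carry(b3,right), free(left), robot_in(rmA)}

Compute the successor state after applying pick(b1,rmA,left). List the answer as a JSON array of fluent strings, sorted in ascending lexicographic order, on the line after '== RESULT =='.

Compute (S \ del) ∪ add:
  pre ⊆ S: {ball_in(b1,rmA), free(left), robot_in(rmA)} ⊆ S  — applicable
  S \ del = {carry(b3,right), robot_in(rmA)}
  ∪ add   = {carry(b1,left), carry(b3,right), robot_in(rmA)}

== RESULT ==
["carry(b1,left)", "carry(b3,right)", "robot_in(rmA)"]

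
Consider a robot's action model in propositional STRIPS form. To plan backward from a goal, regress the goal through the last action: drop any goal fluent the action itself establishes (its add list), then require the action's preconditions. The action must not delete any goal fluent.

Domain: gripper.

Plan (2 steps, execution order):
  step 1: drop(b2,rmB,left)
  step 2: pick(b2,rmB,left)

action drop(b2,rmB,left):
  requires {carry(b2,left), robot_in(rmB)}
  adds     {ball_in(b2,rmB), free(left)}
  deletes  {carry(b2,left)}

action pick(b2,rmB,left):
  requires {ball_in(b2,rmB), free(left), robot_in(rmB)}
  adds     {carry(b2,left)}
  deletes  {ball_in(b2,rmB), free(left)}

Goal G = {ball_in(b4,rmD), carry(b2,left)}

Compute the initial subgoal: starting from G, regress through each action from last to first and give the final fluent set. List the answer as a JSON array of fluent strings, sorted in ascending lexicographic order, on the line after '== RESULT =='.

Regress step by step:
  through step 2 (pick(b2,rmB,left)): drop {carry(b2,left)}, keep {ball_in(b4,rmD)}, require {ball_in(b2,rmB), free(left), robot_in(rmB)}
    → {ball_in(b2,rmB), ball_in(b4,rmD), free(left), robot_in(rmB)}
  through step 1 (drop(b2,rmB,left)): drop {ball_in(b2,rmB), free(left)}, keep {ball_in(b4,rmD), robot_in(rmB)}, require {carry(b2,left), robot_in(rmB)}
    → {ball_in(b4,rmD), carry(b2,left), robot_in(rmB)}

== RESULT ==
["ball_in(b4,rmD)", "carry(b2,left)", "robot_in(rmB)"]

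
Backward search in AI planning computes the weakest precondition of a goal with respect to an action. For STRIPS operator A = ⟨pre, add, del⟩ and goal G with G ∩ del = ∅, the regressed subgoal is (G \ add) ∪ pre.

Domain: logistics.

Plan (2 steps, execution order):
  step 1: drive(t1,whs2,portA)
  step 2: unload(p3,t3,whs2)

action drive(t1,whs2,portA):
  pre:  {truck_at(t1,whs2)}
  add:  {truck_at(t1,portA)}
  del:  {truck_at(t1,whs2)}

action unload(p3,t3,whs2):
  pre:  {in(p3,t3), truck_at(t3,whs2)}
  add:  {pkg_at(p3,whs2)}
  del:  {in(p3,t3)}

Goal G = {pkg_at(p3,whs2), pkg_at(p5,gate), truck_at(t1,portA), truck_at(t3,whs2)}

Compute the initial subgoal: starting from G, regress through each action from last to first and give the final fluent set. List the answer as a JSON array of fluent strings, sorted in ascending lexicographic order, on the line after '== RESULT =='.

Regress step by step:
  through step 2 (unload(p3,t3,whs2)): drop {pkg_at(p3,whs2)}, keep {pkg_at(p5,gate), truck_at(t1,portA), truck_at(t3,whs2)}, require {in(p3,t3), truck_at(t3,whs2)}
    → {in(p3,t3), pkg_at(p5,gate), truck_at(t1,portA), truck_at(t3,whs2)}
  through step 1 (drive(t1,whs2,portA)): drop {truck_at(t1,portA)}, keep {in(p3,t3), pkg_at(p5,gate), truck_at(t3,whs2)}, require {truck_at(t1,whs2)}
    → {in(p3,t3), pkg_at(p5,gate), truck_at(t1,whs2), truck_at(t3,whs2)}

== RESULT ==
["in(p3,t3)", "pkg_at(p5,gate)", "truck_at(t1,whs2)", "truck_at(t3,whs2)"]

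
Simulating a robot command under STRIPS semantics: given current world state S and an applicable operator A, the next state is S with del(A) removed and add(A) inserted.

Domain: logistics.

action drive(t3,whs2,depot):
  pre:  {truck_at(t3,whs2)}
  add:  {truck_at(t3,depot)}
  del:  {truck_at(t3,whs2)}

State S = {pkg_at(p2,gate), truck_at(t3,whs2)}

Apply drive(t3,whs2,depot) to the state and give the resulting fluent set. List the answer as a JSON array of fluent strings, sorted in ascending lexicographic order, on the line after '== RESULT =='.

Compute (S \ del) ∪ add:
  pre ⊆ S: {truck_at(t3,whs2)} ⊆ S  — applicable
  S \ del = {pkg_at(p2,gate)}
  ∪ add   = {pkg_at(p2,gate), truck_at(t3,depot)}

== RESULT ==
["pkg_at(p2,gate)", "truck_at(t3,depot)"]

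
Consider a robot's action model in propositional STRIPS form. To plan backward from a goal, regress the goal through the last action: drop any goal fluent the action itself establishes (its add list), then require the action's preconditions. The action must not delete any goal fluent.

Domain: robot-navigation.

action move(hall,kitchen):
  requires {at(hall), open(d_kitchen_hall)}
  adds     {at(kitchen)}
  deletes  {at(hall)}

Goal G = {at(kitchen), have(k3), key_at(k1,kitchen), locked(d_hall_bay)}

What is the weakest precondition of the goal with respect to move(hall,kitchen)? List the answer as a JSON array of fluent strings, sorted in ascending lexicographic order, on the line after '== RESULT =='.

Regress:
  G ∩ del = {}  (empty — regression defined)
  G \ add = {at(kitchen), have(k3), key_at(k1,kitchen), locked(d_hall_bay)} \ {at(kitchen)} = {have(k3), key_at(k1,kitchen), locked(d_hall_bay)}
  ∪ pre   = {have(k3), key_at(k1,kitchen), locked(d_hall_bay)} ∪ {at(hall), open(d_kitchen_hall)}
          = {at(hall), have(k3), key_at(k1,kitchen), locked(d_hall_bay), open(d_kitchen_hall)}

== RESULT ==
["at(hall)", "have(k3)", "key_at(k1,kitchen)", "locked(d_hall_bay)", "open(d_kitchen_hall)"]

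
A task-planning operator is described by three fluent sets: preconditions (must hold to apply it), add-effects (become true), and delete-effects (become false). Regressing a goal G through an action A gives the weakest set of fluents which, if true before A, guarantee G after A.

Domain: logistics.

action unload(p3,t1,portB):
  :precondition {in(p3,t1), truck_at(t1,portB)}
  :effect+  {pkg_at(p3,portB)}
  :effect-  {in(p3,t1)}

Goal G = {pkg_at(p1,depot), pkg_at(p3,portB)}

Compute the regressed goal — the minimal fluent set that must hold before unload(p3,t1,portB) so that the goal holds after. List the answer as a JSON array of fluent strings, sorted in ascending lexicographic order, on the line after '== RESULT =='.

Regress:
  G ∩ del = {}  (empty — regression defined)
  G \ add = {pkg_at(p1,depot), pkg_at(p3,portB)} \ {pkg_at(p3,portB)} = {pkg_at(p1,depot)}
  ∪ pre   = {pkg_at(p1,depot)} ∪ {in(p3,t1), truck_at(t1,portB)}
          = {in(p3,t1), pkg_at(p1,depot), truck_at(t1,portB)}

== RESULT ==
["in(p3,t1)", "pkg_at(p1,depot)", "truck_at(t1,portB)"]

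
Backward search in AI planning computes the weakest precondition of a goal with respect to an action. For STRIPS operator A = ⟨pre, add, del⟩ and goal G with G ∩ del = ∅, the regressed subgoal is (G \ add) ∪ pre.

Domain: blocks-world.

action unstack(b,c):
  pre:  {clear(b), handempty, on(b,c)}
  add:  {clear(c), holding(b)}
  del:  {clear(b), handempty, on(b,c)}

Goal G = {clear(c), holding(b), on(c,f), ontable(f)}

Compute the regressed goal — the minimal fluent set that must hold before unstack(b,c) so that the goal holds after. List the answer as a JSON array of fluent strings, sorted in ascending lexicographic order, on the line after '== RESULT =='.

Compute (G \ add) ∪ pre:
  G ∩ del = {}  (empty — regression defined)
  G \ add = {clear(c), holding(b), on(c,f), ontable(f)} \ {clear(c), holding(b)} = {on(c,f), ontable(f)}
  ∪ pre   = {on(c,f), ontable(f)} ∪ {clear(b), handempty, on(b,c)}
          = {clear(b), handempty, on(b,c), on(c,f), ontable(f)}

== RESULT ==
["clear(b)", "handempty", "on(b,c)", "on(c,f)", "ontable(f)"]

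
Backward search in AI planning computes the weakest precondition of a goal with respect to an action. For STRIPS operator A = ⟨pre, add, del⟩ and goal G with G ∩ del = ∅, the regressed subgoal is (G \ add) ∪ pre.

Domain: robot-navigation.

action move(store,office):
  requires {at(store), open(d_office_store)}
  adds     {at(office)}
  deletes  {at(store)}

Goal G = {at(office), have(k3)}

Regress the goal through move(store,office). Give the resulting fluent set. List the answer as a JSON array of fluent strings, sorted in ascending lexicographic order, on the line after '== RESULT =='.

Compute (G \ add) ∪ pre:
  G ∩ del = {}  (empty — regression defined)
  G \ add = {at(office), have(k3)} \ {at(office)} = {have(k3)}
  ∪ pre   = {have(k3)} ∪ {at(store), open(d_office_store)}
          = {at(store), have(k3), open(d_office_store)}

== RESULT ==
["at(store)", "have(k3)", "open(d_office_store)"]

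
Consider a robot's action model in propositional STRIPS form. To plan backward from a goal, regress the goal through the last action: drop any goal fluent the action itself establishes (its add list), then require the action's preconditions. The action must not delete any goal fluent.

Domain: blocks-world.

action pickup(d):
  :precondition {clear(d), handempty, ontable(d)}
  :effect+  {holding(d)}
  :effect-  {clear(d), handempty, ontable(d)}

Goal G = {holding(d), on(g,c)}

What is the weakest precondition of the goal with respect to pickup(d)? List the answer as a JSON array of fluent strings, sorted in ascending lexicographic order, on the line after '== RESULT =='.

Regress:
  G ∩ del = {}  (empty — regression defined)
  G \ add = {holding(d), on(g,c)} \ {holding(d)} = {on(g,c)}
  ∪ pre   = {on(g,c)} ∪ {clear(d), handempty, ontable(d)}
          = {clear(d), handempty, on(g,c), ontable(d)}

== RESULT ==
["clear(d)", "handempty", "on(g,c)", "ontable(d)"]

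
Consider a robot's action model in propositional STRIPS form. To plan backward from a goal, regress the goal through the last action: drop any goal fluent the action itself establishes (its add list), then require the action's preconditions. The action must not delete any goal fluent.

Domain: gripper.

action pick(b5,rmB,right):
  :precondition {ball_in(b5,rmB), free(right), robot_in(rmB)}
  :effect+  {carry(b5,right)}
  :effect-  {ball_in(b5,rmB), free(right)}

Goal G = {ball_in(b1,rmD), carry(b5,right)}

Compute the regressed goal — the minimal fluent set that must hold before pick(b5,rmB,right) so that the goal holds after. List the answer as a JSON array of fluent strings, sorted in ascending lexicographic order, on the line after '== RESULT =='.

Compute (G \ add) ∪ pre:
  G ∩ del = {}  (empty — regression defined)
  G \ add = {ball_in(b1,rmD), carry(b5,right)} \ {carry(b5,right)} = {ball_in(b1,rmD)}
  ∪ pre   = {ball_in(b1,rmD)} ∪ {ball_in(b5,rmB), free(right), robot_in(rmB)}
          = {ball_in(b1,rmD), ball_in(b5,rmB), free(right), robot_in(rmB)}

== RESULT ==
["ball_in(b1,rmD)", "ball_in(b5,rmB)", "free(right)", "robot_in(rmB)"]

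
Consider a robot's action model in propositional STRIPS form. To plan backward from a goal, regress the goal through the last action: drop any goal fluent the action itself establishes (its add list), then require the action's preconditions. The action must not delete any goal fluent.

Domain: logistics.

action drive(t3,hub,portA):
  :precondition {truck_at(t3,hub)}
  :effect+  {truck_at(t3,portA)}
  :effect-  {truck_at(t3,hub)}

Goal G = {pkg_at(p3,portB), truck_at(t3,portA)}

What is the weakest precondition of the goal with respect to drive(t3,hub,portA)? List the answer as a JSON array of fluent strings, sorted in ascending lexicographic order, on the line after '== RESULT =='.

Compute (G \ add) ∪ pre:
  G ∩ del = {}  (empty — regression defined)
  G \ add = {pkg_at(p3,portB), truck_at(t3,portA)} \ {truck_at(t3,portA)} = {pkg_at(p3,portB)}
  ∪ pre   = {pkg_at(p3,portB)} ∪ {truck_at(t3,hub)}
          = {pkg_at(p3,portB), truck_at(t3,hub)}

== RESULT ==
["pkg_at(p3,portB)", "truck_at(t3,hub)"]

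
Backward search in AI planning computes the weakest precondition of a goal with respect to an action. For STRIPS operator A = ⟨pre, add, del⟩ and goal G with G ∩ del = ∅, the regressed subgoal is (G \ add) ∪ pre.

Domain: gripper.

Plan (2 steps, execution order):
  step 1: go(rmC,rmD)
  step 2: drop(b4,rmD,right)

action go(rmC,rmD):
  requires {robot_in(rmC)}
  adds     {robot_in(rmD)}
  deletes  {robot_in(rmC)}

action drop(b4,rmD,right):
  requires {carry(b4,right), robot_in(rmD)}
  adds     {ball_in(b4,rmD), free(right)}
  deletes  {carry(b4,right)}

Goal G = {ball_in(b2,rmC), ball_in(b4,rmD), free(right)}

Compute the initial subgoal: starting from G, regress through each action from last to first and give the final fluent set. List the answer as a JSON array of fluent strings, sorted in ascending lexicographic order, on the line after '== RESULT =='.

Work backward from the goal:
  through step 2 (drop(b4,rmD,right)): drop {ball_in(b4,rmD), free(right)}, keep {ball_in(b2,rmC)}, require {carry(b4,right), robot_in(rmD)}
    → {ball_in(b2,rmC), carry(b4,right), robot_in(rmD)}
  through step 1 (go(rmC,rmD)): drop {robot_in(rmD)}, keep {ball_in(b2,rmC), carry(b4,right)}, require {robot_in(rmC)}
    → {ball_in(b2,rmC), carry(b4,right), robot_in(rmC)}

== RESULT ==
["ball_in(b2,rmC)", "carry(b4,right)", "robot_in(rmC)"]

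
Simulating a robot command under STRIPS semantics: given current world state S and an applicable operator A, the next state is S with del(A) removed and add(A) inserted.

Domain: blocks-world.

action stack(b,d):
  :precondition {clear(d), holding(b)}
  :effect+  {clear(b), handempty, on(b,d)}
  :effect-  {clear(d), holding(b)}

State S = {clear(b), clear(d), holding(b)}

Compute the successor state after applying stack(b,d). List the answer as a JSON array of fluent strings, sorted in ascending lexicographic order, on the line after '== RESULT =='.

Compute (S \ del) ∪ add:
  pre ⊆ S: {clear(d), holding(b)} ⊆ S  — applicable
  S \ del = {clear(b)}
  ∪ add   = {clear(b), handempty, on(b,d)}

== RESULT ==
["clear(b)", "handempty", "on(b,d)"]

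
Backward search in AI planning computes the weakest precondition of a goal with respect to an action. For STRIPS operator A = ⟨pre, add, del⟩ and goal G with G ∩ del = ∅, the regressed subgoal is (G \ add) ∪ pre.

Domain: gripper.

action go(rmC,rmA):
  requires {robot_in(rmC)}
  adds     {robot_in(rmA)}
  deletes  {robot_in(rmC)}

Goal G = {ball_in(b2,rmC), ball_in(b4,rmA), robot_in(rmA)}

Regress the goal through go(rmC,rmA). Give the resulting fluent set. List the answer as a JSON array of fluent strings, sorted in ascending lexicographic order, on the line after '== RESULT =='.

Compute (G \ add) ∪ pre:
  G ∩ del = {}  (empty — regression defined)
  G \ add = {ball_in(b2,rmC), ball_in(b4,rmA), robot_in(rmA)} \ {robot_in(rmA)} = {ball_in(b2,rmC), ball_in(b4,rmA)}
  ∪ pre   = {ball_in(b2,rmC), ball_in(b4,rmA)} ∪ {robot_in(rmC)}
          = {ball_in(b2,rmC), ball_in(b4,rmA), robot_in(rmC)}

== RESULT ==
["ball_in(b2,rmC)", "ball_in(b4,rmA)", "robot_in(rmC)"]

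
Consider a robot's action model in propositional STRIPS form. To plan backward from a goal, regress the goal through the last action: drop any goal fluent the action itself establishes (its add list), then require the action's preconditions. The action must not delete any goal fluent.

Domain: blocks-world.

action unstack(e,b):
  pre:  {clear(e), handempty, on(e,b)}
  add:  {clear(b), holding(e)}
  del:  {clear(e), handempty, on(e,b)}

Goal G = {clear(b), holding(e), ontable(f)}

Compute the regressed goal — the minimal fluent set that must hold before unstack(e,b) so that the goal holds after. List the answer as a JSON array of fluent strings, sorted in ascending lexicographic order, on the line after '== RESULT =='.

Regress:
  G ∩ del = {}  (empty — regression defined)
  G \ add = {clear(b), holding(e), ontable(f)} \ {clear(b), holding(e)} = {ontable(f)}
  ∪ pre   = {ontable(f)} ∪ {clear(e), handempty, on(e,b)}
          = {clear(e), handempty, on(e,b), ontable(f)}

== RESULT ==
["clear(e)", "handempty", "on(e,b)", "ontable(f)"]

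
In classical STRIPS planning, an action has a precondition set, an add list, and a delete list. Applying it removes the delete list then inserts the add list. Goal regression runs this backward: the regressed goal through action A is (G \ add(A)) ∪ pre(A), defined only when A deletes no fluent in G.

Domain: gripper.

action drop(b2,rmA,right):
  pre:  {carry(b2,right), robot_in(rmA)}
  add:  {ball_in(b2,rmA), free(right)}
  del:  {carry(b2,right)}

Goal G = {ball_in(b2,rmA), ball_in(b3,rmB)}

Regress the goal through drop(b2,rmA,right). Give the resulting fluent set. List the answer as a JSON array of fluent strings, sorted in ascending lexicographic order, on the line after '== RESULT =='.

Compute (G \ add) ∪ pre:
  G ∩ del = {}  (empty — regression defined)
  G \ add = {ball_in(b2,rmA), ball_in(b3,rmB)} \ {ball_in(b2,rmA), free(right)} = {ball_in(b3,rmB)}
  ∪ pre   = {ball_in(b3,rmB)} ∪ {carry(b2,right), robot_in(rmA)}
          = {ball_in(b3,rmB), carry(b2,right), robot_in(rmA)}

== RESULT ==
["ball_in(b3,rmB)", "carry(b2,right)", "robot_in(rmA)"]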